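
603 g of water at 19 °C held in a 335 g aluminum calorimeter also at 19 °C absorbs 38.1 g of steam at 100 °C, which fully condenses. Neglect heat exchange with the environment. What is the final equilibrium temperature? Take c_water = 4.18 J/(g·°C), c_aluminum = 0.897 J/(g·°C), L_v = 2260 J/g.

T_f ≈ 52.2 °C

Energy balance with sensible and latent terms:
condense steam: −38.1×2260 = −86106; condensed water 100 °C→T: 159.26(T − 100); water warms: 603×4.18×(T − 19) = 2520.5(T − 19); aluminum cup: 335×0.897×(T − 19) = 300.5(T − 19)
2980.3 T = 86106 + 15926 + 53600 = 155631
T ≈ 52.22 °C (< 100 °C, so full condensation is consistent).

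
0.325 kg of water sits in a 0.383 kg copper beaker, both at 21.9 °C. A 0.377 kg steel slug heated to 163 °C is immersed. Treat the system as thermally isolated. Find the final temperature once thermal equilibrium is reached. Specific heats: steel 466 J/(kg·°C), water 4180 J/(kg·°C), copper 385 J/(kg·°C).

T_f ≈ 36.6 °C

T_f is the heat-capacity-weighted average of the initial temperatures:
T_f = (175.68×163 + 1358.5×21.9 + 147.46×21.9) / (175.68 + 1358.5 + 147.46)
    = 61617 / 1681.6 ≈ 36.64 °C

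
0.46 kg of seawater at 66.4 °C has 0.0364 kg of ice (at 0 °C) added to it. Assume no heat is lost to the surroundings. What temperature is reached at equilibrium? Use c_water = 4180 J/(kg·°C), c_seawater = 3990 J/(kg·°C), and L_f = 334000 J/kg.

T_f ≈ 55.2 °C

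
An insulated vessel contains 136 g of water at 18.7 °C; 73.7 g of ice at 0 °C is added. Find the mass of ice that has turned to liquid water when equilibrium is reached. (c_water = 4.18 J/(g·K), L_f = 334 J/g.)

Cooling the water to 0 °C releases 136·4.18·18.7 = 10631 J.
Fully melting the ice requires m_ice L_f = 73.7·334 = 24616 J.
Since 10631 < 24616 J, not all the ice melts; equilibrium is at 0 °C.
m_melt = 10631 / L_f = 31.83 g.

m_melted ≈ 31.8 g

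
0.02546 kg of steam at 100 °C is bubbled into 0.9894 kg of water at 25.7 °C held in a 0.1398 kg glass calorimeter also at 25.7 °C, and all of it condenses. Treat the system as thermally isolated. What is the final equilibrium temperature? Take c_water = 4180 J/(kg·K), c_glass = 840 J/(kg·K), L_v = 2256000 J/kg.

Taking heat into each body as positive, Σ m c ΔT = 0:
steam→water at 100 °C releases m L_v = 0.02546×2256000 = 57438; condensed water 100 °C→T: 106.42(T − 100); water warms: 0.9894×4180×(T − 25.7) = 4135.7(T − 25.7); glass cup: 0.1398×840×(T − 25.7) = 117.43(T − 25.7)
4359.5 T = 57438 + 10642 + 109305 = 177385
T ≈ 40.69 °C — below 100 °C, confirming all the steam condensed.

T_f ≈ 40.7 °C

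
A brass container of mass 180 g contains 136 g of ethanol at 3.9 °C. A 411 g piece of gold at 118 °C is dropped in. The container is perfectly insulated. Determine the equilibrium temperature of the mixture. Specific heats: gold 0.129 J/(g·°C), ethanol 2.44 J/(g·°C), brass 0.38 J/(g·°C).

T_f ≈ 17.2 °C

Net heat exchanged in the isolated system is zero:
411*0.129*(T − 118) + 136*2.44*(T − 3.9) + 180*0.38*(T − 3.9) = 0
(53.02 + 331.84 + 68.4) T = 53.02*118 + 331.84*3.9 + 68.4*3.9
T ≈ 17.25 °C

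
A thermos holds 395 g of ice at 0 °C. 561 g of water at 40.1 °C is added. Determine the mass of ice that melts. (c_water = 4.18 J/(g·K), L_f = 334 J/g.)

m_melted ≈ 282 g

Cooling the water to 0 °C releases 561·4.18·40.1 = 94034 J.
To melt every bit of ice: 395·334 = 131930 J.
Since 94034 < 131930 J, not all the ice melts; equilibrium is at 0 °C.
m_melt = 94034 / L_f = 281.5 g.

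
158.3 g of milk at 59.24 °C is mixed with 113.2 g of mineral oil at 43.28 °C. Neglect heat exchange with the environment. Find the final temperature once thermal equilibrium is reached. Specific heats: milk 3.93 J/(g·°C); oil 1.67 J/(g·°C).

Let T be the final temperature. ΣQ_i = 0:
158.3*3.93*(T − 59.24) + 113.2*1.67*(T − 43.28) = 0
622.12(T − 59.24) + 189.04(T − 43.28) = 0
811.16 T = 45036
T = 45036/811.16 ≈ 55.52 °C

T_f ≈ 55.5 °C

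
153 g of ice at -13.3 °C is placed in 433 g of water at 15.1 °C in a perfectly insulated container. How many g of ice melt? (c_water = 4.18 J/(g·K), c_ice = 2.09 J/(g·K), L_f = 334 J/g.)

m_melted ≈ 69.1 g

Water can give up m c ΔT = 433·4.18·15.1 = 27330 J before reaching 0 °C.
Of that, 153·2.09·13.3 = 4252.9 J goes to bring the ice to 0 °C, leaving 23077 J.
To melt every bit of ice: 153·334 = 51102 J.
That's not enough to melt it all — equilibrium is at 0 °C with ice remaining.
m_melted·334 = 23077  ⇒  m_melted ≈ 69.09 g.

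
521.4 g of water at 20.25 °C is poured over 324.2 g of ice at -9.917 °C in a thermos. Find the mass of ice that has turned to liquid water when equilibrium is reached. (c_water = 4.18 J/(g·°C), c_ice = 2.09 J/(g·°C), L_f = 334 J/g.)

Cooling the water to 0 °C releases 521.4·4.18·20.25 = 44134 J.
Of that, 324.2·2.09·9.917 = 6719.5 J goes to bring the ice to 0 °C, leaving 37414 J.
To melt every bit of ice: 324.2·334 = 108283 J.
That's not enough to melt it all — equilibrium is at 0 °C with ice remaining.
m_melt = 37414 / L_f = 112 g.

m_melted ≈ 112 g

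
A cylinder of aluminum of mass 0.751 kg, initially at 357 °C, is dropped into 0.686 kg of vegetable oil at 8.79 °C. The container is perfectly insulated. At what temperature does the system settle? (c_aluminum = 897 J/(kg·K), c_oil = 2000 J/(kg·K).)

Net heat exchanged in the isolated system is zero:
0.751*897*(T − 357) + 0.686*2000*(T − 8.79) = 0
2045.6 T = 252552
T = 252552/2045.6 ≈ 123.46 °C

T_f ≈ 123.5 °C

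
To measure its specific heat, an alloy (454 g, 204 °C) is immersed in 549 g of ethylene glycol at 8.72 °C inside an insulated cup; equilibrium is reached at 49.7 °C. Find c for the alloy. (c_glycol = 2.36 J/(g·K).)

Heat lost by the alloy = heat gained by the glycol:
454×c×(204 − 49.7) = 549×2.36×(49.7 − 8.72)
70052 c = 53095  ⇒  c ≈ 0.7579 J/(g·K)

c ≈ 0.758 J/(g·K)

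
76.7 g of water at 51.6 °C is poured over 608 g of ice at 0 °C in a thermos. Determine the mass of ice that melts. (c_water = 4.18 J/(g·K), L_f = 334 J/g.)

m_melted ≈ 49.5 g

Cooling the water to 0 °C releases 76.7·4.18·51.6 = 16543 J.
Melting all 608 g of ice would need 608·334 = 203072 J.
16543 J < 203072 J, so only part of the ice melts and the system sits at 0 °C.
Mass melted = 16543/334 ≈ 49.53 g.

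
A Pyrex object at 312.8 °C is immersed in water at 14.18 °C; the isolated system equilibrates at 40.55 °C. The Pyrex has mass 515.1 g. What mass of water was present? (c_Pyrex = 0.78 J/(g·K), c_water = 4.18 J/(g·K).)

Energy conservation, ΣQ = 0:
515.1·0.78·(40.55 − 312.8) + m·4.18·(40.55 − 14.18) = 0
110.23 m = 109384
m = 109384/110.23 ≈ 992.4 g

m ≈ 992 g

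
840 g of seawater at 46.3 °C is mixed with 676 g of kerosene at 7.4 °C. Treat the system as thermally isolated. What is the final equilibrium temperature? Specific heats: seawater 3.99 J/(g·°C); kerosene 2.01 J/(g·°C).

T_f ≈ 35.1 °C

Set heat shed by the hot body equal to heat absorbed by the cold body:
840·3.99·(46.3 − T) = 676·2.01·(T − 7.4)
3351.6(46.3 − T) = 1358.8(T − 7.4)
4710.4 T = 165234  ⇒  T ≈ 35.08 °C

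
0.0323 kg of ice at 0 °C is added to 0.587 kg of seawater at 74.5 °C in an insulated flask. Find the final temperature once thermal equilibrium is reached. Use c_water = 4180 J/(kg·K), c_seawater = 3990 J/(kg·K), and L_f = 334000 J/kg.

T_f ≈ 66.1 °C

Net heat exchanged in the isolated system is zero:
fusion: m_ice L_f = 0.0323·334000 = 10788
  meltwater 0→T: 0.0323·4180·T = 135.01 T
  seawater cools: 0.587·3990·(T − 74.5) = 2342.1(T − 74.5)
2477.1 T = 174489 − 10788 = 163700
T ≈ 66.08 °C (positive, so assuming full melt was valid).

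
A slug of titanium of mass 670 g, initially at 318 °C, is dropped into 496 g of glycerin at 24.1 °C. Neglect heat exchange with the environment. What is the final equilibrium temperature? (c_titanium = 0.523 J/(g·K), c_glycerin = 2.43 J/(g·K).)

T_f ≈ 90.3 °C

Set heat shed by the hot body equal to heat absorbed by the cold body:
670*0.523*(318 − T) = 496*2.43*(T − 24.1)
350.41(318 − T) = 1205.3(T − 24.1)
1555.7 T = 140478  ⇒  T ≈ 90.30 °C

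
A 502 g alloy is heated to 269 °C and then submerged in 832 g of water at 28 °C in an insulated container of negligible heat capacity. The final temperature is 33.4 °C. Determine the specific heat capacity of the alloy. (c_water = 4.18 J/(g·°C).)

c ≈ 0.159 J/(g·°C)

Net heat exchanged in the isolated system is zero:
502×c×(33.4 − 269) + 832×4.18×(33.4 − 28) = 0
-118271 c = -18780
c = -18780/-118271 ≈ 0.1588 J/(g·°C)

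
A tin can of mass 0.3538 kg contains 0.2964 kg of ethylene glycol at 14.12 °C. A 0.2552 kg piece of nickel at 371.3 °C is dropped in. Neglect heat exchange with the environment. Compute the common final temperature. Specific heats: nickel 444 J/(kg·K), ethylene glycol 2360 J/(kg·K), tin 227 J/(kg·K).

T_f ≈ 59.4 °C

Taking heat into each body as positive, Σ m c ΔT = 0:
0.2552·444·(T − 371.3) + 0.2964·2360·(T − 14.12) + 0.3538·227·(T − 14.12) = 0
(113.31 + 699.5 + 80.31) T = 113.31·371.3 + 699.5·14.12 + 80.31·14.12
T = 53083 / 893.13 = 59.4 °C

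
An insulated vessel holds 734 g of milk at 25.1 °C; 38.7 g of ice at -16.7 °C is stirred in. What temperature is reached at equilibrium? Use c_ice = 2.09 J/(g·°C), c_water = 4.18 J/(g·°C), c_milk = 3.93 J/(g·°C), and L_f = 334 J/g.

Let T be the final temperature. ΣQ_i = 0:
ice -16.7→0 °C: 38.7×2.09×16.7 = 1350.7; fusion: m_ice L_f = 38.7×334 = 12926; warm the meltwater: 161.77 T; milk: 2884.6(T − 25.1)
3046.4 T = 72404 − 14277 = 58127
T ≈ 19.08 °C — above 0 °C, consistent with complete melting.

T_f ≈ 19.1 °C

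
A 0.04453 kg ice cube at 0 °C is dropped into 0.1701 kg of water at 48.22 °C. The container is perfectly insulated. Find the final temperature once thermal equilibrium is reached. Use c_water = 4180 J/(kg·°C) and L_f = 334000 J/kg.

Conservation of energy gives ΣQ = 0:
melt ice: 0.04453·334000 = 14873; meltwater 0→T: 0.04453·4180·T = 186.14 T; water cools: 0.1701·4180·(T − 48.22) = 711.02(T − 48.22)
897.15 T = 34285 − 14873 = 19412
T ≈ 21.64 °C. Since T > 0 °C, the all-ice-melts assumption holds.

T_f ≈ 21.6 °C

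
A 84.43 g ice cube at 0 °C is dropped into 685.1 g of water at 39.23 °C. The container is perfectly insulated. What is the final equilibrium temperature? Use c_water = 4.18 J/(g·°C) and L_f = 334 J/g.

T_f ≈ 26.2 °C

Net heat exchanged in the isolated system is zero:
melt ice: 84.43·334 = 28200; meltwater 0→T: 84.43·4.18·T = 352.92 T; water: 2863.7(T − 39.23)
3216.6 T = 112344 − 28200 = 84144
T ≈ 26.16 °C (positive, so assuming full melt was valid).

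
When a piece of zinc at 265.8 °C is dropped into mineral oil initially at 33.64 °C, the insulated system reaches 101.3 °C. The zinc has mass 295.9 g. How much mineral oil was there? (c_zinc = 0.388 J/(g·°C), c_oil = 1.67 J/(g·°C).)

m ≈ 167 g

|Q_zinc| = |Q_oil|:
295.9×0.388×(265.8 − 101.3) = m×1.67×(101.3 − 33.64)
112.99 m = 18886  ⇒  m ≈ 167.1 g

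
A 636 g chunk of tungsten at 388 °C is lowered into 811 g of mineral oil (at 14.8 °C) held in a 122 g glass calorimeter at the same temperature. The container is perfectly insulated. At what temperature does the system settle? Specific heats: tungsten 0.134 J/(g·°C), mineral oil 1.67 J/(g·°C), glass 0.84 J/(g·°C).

T_f ≈ 35.4 °C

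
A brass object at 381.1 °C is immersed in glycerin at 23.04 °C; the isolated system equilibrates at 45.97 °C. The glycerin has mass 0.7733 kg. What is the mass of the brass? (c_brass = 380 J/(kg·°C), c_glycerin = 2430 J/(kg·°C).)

Setting the total heat transfer to zero:
m·380·(45.97 − 381.1) + 0.7733·2430·(45.97 − 23.04) = 0
-127349 m = -43088
m = -43088/-127349 ≈ 0.3383 kg

m ≈ 0.338 kg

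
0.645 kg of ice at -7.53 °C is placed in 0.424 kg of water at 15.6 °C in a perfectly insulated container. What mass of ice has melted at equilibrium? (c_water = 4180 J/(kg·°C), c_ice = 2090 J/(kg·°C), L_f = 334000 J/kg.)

Cooling the water to 0 °C releases 0.424·4180·15.6 = 27648 J.
Of that, 0.645·2090·7.53 = 10151 J goes to bring the ice to 0 °C, leaving 17497 J.
To melt every bit of ice: 0.645·334000 = 215430 J.
17497 J < 215430 J, so only part of the ice melts and the system sits at 0 °C.
m_melted·334000 = 17497  ⇒  m_melted ≈ 0.05239 kg.

m_melted ≈ 0.0524 kg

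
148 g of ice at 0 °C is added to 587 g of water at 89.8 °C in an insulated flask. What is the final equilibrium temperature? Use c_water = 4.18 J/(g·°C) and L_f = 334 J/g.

T_f ≈ 55.6 °C

Sum of m c ΔT and latent-heat terms is zero:
melt ice: 148×334 = 49432; meltwater 0→T: 148×4.18×T = 618.64 T; water: 2453.7(T − 89.8)
3072.3 T = 220339 − 49432 = 170907
T ≈ 55.63 °C (positive, so assuming full melt was valid).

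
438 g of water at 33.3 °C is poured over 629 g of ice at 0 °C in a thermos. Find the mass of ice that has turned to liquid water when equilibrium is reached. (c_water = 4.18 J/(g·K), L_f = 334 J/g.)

m_melted ≈ 183 g

Cooling the water to 0 °C releases 438×4.18×33.3 = 60967 J.
Fully melting the ice requires m_ice L_f = 629×334 = 210086 J.
Since 60967 < 210086 J, not all the ice melts; equilibrium is at 0 °C.
m_melt = 60967 / L_f = 182.5 g.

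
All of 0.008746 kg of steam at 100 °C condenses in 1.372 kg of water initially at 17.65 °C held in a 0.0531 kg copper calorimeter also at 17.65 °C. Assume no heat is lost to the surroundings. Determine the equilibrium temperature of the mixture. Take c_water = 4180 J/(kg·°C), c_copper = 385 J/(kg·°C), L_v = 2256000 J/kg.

T_f ≈ 21.6 °C

Sum of m c ΔT and latent-heat terms is zero:
latent heat released on condensation: 0.008746×2256000 = 19731; condensed water 100 °C→T: 36.56(T − 100); water warms: 1.372×4180×(T − 17.65) = 5735(T − 17.65); copper cup: 0.0531×385×(T − 17.65) = 20.44(T − 17.65)
5792 T = 19731 + 3655.8 + 101583 = 124970
T ≈ 21.58 °C — below 100 °C, confirming all the steam condensed.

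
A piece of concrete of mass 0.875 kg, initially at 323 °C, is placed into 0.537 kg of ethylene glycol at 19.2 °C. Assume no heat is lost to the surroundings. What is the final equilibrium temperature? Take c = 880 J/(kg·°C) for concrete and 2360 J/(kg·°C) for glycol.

T_f ≈ 134.0 °C

With ΣQ=0 the equilibrium temperature is the m·c-weighted mean:
T_f = (770·323 + 1267.3·19.2) / (770 + 1267.3)
    = 273043 / 2037.3 ≈ 134.02 °C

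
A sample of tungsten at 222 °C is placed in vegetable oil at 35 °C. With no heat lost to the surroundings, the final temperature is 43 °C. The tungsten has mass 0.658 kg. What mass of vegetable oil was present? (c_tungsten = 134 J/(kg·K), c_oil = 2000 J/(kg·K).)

Conservation of energy gives ΣQ = 0:
0.658·134·(43 − 222) + m·2000·(43 − 35) = 0
16000 m = 15783
m = 15783/16000 ≈ 0.9864 kg

m ≈ 0.986 kg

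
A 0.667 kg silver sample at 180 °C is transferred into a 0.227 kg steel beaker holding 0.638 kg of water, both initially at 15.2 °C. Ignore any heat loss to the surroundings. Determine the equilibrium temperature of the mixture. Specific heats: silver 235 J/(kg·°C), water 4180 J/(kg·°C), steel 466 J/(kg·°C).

T_f = Σ m_i c_i T_i / Σ m_i c_i:
T_f = (156.75×180 + 2666.8×15.2 + 105.78×15.2) / (156.75 + 2666.8 + 105.78)
    = 70358 / 2929.4 ≈ 24.02 °C

T_f ≈ 24.0 °C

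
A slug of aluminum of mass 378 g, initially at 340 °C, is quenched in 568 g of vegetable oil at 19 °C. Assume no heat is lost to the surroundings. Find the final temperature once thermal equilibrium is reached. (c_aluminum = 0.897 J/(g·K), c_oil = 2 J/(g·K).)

T_f ≈ 92.8 °C

Net heat exchanged in the isolated system is zero:
378·0.897·(T − 340) + 568·2·(T − 19) = 0
339.07(T − 340) + 1136(T − 19) = 0
1475.1 T = 136866
T = 136866/1475.1 ≈ 92.79 °C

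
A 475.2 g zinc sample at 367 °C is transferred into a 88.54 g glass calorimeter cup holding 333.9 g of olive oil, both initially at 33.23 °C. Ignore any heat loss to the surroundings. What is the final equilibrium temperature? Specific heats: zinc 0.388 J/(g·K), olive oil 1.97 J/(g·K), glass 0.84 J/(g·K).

Energy conservation, ΣQ = 0:
475.2*0.388*(T − 367) + 333.9*1.97*(T − 33.23) + 88.54*0.84*(T − 33.23) = 0
(184.38 + 657.78 + 74.37) T = 184.38*367 + 657.78*33.23 + 74.37*33.23
T = 91996 / 916.53 = 100 °C

T_f ≈ 100.4 °C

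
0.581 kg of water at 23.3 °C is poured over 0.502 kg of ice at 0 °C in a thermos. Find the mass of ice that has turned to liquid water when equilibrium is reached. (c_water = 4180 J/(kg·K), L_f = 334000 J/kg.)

Cooling the water to 0 °C releases 0.581·4180·23.3 = 56586 J.
Melting all 0.502 kg of ice would need 0.502·334000 = 167668 J.
That's not enough to melt it all — equilibrium is at 0 °C with ice remaining.
Mass melted = 56586/334000 ≈ 0.1694 kg.

m_melted ≈ 0.169 kg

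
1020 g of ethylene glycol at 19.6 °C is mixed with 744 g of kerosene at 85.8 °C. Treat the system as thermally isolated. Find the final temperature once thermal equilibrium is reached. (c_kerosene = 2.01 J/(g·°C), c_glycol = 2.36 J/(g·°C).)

Setting the total heat transfer to zero:
744*2.01*(T − 85.8) + 1020*2.36*(T − 19.6) = 0
1495.4(T − 85.8) + 2407.2(T − 19.6) = 0
(1495.4 + 2407.2) T = 1495.4*85.8 + 2407.2*19.6
T = 175490 / 3902.6 = 45 °C

T_f ≈ 45.0 °C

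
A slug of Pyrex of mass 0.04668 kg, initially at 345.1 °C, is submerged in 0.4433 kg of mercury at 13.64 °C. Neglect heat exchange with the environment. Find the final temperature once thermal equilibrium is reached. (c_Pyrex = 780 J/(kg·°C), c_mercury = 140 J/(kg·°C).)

Energy conservation, ΣQ = 0:
0.04668*780*(T − 345.1) + 0.4433*140*(T − 13.64) = 0
36.41(T − 345.1) + 62.06(T − 13.64) = 0
98.47 T = 13412
T = 13412 / 98.47 = 136 °C

T_f ≈ 136.2 °C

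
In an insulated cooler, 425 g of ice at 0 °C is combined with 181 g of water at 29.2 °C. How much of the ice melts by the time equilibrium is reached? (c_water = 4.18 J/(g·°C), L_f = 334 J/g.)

m_melted ≈ 66.1 g

Heat available from the water dropping to 0 °C: 181·4.18·29.2 = 22092 J.
Fully melting the ice requires m_ice L_f = 425·334 = 141950 J.
22092 J < 141950 J, so only part of the ice melts and the system sits at 0 °C.
m_melted·334 = 22092  ⇒  m_melted ≈ 66.14 g.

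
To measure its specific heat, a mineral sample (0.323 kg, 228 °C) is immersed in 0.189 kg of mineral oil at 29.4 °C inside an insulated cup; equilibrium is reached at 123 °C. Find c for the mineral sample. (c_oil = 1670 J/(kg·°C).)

c ≈ 871 J/(kg·°C)

Net heat exchanged in the isolated system is zero:
0.323·c·(123 − 228) + 0.189·1670·(123 − 29.4) = 0
-33.91 c = -29543
c = -29543/-33.91 ≈ 871.1 J/(kg·°C)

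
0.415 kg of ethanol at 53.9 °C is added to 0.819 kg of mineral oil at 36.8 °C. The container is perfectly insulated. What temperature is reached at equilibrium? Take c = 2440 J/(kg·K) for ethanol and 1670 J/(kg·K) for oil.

|Q_ethanol| = |Q_oil|:
0.415*2440*(53.9 − T) = 0.819*1670*(T − 36.8)
1012.6(53.9 − T) = 1367.7(T − 36.8)
2380.3 T = 104912  ⇒  T ≈ 44.07 °C

T_f ≈ 44.1 °C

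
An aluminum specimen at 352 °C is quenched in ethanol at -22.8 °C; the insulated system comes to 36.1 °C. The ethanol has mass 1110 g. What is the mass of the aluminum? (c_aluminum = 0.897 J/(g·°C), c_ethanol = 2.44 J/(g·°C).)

m ≈ 563 g

Setting the total heat transfer to zero:
m×0.897×(36.1 − 352) + 1110×2.44×(36.1 − (-22.8)) = 0
-283.36 m = -159525
m = -159525/-283.36 ≈ 563 g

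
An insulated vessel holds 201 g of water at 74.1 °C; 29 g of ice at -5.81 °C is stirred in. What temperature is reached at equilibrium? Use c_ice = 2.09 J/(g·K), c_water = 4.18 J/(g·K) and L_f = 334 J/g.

T_f ≈ 54.3 °C

Sum of m c ΔT and latent-heat terms is zero:
ice -5.81→0 °C: 29×2.09×5.81 = 352.14; melt ice: 29×334 = 9686; meltwater 0→T: 29×4.18×T = 121.22 T; water: 840.18(T − 74.1)
961.4 T = 62257 − 10038 = 52219
T ≈ 54.32 °C — above 0 °C, consistent with complete melting.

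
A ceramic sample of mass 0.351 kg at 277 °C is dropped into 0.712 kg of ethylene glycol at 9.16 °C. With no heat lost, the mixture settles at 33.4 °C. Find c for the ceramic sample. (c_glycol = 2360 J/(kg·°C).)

Energy conservation, ΣQ = 0:
0.351·c·(33.4 − 277) + 0.712·2360·(33.4 − 9.16) = 0
-85.5 c = -40731
c = -40731/-85.5 ≈ 476.4 J/(kg·°C)

c ≈ 476 J/(kg·°C)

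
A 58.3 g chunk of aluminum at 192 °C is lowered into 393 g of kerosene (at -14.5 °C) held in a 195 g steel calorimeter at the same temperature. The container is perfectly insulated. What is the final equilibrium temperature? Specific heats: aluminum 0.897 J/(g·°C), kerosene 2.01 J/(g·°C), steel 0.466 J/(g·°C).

T_f is the heat-capacity-weighted average of the initial temperatures:
T_f = (52.3·192 + 789.93·(-14.5) + 90.87·(-14.5)) / (52.3 + 789.93 + 90.87)
    = -2730.9 / 933.1 ≈ -2.93 °C

T_f ≈ -2.9 °C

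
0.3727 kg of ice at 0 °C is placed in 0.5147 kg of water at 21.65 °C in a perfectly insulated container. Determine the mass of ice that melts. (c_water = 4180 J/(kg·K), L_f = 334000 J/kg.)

Cooling the water to 0 °C releases 0.5147·4180·21.65 = 46579 J.
Fully melting the ice requires m_ice L_f = 0.3727·334000 = 124482 J.
That's not enough to melt it all — equilibrium is at 0 °C with ice remaining.
Mass melted = 46579/334000 ≈ 0.1395 kg.

m_melted ≈ 0.139 kg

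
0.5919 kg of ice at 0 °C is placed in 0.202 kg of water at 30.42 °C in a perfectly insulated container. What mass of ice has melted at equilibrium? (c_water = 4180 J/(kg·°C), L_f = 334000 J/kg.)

Heat available from the water dropping to 0 °C: 0.202·4180·30.42 = 25685 J.
To melt every bit of ice: 0.5919·334000 = 197695 J.
25685 J < 197695 J, so only part of the ice melts and the system sits at 0 °C.
m_melted·334000 = 25685  ⇒  m_melted ≈ 0.0769 kg.

m_melted ≈ 0.0769 kg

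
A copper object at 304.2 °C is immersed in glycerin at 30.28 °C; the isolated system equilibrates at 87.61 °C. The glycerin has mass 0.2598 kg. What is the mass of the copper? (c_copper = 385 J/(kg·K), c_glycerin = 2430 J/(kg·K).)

m ≈ 0.434 kg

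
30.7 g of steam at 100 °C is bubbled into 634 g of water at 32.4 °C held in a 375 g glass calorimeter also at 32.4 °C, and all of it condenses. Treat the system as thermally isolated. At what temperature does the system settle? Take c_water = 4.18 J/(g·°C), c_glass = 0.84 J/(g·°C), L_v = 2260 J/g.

T_f ≈ 57.6 °C

Energy balance with sensible and latent terms:
steam→water at 100 °C releases m L_v = 30.7·2260 = 69382
  condensate cools 100→T: 30.7·4.18·(T − 100) = 128.33(T − 100)
  original water: 2650.1(T − 32.4)
  glass cup: 375·0.84·(T − 32.4) = 315(T − 32.4)
3093.4 T = 69382 + 12833 + 96070 = 178284
T ≈ 57.63 °C, under the boiling point, so the assumption holds.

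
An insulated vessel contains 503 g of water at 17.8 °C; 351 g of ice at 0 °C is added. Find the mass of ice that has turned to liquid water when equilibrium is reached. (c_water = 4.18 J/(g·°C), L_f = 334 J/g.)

Water can give up m c ΔT = 503×4.18×17.8 = 37425 J before reaching 0 °C.
Melting all 351 g of ice would need 351×334 = 117234 J.
37425 J < 117234 J, so only part of the ice melts and the system sits at 0 °C.
Mass melted = 37425/334 ≈ 112.1 g.

m_melted ≈ 112 g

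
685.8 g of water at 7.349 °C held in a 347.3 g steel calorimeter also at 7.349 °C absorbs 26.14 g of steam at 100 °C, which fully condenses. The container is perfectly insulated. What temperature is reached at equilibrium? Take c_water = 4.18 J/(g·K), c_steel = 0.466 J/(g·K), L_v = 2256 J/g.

T_f ≈ 29.4 °C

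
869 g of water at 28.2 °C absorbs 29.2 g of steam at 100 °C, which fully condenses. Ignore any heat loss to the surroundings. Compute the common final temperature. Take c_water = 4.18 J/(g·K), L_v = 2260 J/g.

T_f ≈ 48.1 °C

Taking heat into each body as positive, Σ m c ΔT = 0:
steam→water at 100 °C releases m L_v = 29.2·2260 = 65992
  condensed water 100 °C→T: 122.06(T − 100)
  water warms: 869·4.18·(T − 28.2) = 3632.4(T − 28.2)
3754.5 T = 65992 + 12206 + 102434 = 180632
T ≈ 48.11 °C (< 100 °C, so full condensation is consistent).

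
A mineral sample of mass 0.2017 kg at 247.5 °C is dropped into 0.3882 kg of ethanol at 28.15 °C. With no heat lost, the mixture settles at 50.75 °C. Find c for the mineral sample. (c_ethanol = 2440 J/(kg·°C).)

c ≈ 539 J/(kg·°C)

m_s c (T_s − T_f) = m_ethanol c_ethanol (T_f − T_0):
0.2017×c×(247.5 − 50.75) = 0.3882×2440×(50.75 − 28.15)
39.68 c = 21407  ⇒  c ≈ 539.4 J/(kg·°C)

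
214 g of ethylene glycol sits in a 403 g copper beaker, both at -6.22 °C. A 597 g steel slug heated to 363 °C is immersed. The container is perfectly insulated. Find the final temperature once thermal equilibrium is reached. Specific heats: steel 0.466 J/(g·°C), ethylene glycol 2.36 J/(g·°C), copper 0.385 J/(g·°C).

Energy conservation, ΣQ = 0:
597×0.466×(T − 363) + 214×2.36×(T − (-6.22)) + 403×0.385×(T − (-6.22)) = 0
278.2(T − 363) + 505.04(T − (-6.22)) + 155.16(T − (-6.22)) = 0
938.4 T = 96881
T ≈ 103.24 °C

T_f ≈ 103.2 °C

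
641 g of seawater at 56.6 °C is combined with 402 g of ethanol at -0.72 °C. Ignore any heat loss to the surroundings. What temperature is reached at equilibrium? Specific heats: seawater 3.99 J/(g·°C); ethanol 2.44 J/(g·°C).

T_f is the heat-capacity-weighted average of the initial temperatures:
T_f = (2557.6·56.6 + 980.88·(-0.72)) / (2557.6 + 980.88)
    = 144053 / 3538.5 ≈ 40.71 °C

T_f ≈ 40.7 °C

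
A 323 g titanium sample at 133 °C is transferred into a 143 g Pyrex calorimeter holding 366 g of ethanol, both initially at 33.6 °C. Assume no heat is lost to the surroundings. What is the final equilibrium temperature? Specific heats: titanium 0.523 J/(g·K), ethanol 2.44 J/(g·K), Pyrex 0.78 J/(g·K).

T_f is the heat-capacity-weighted average of the initial temperatures:
T_f = (168.93×133 + 893.04×33.6 + 111.54×33.6) / (168.93 + 893.04 + 111.54)
    = 56221 / 1173.5 ≈ 47.91 °C

T_f ≈ 47.9 °C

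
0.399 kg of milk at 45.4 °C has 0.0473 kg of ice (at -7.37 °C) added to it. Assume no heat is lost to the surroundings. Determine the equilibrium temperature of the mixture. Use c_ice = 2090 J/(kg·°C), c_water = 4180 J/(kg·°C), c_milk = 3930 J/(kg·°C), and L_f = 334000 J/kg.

Sum of m c ΔT and latent-heat terms is zero:
ice -7.37→0 °C: 0.0473·2090·7.37 = 728.58
  latent heat to melt: 0.0473·334000 = 15798
  warm the meltwater: 197.71 T
  milk cools: 0.399·3930·(T − 45.4) = 1568.1(T − 45.4)
1765.8 T = 71190 − 16527 = 54664
T ≈ 30.96 °C — above 0 °C, consistent with complete melting.

T_f ≈ 31.0 °C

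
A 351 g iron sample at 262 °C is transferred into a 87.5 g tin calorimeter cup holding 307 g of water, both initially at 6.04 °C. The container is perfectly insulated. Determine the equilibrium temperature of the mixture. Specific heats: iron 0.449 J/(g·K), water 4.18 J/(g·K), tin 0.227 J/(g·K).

T_f ≈ 33.7 °C

Let T be the final temperature. ΣQ_i = 0:
351·0.449·(T − 262) + 307·4.18·(T − 6.04) + 87.5·0.227·(T − 6.04) = 0
(157.6 + 1283.3 + 19.86) T = 157.6·262 + 1283.3·6.04 + 19.86·6.04
T = 49162/1460.7 ≈ 33.66 °C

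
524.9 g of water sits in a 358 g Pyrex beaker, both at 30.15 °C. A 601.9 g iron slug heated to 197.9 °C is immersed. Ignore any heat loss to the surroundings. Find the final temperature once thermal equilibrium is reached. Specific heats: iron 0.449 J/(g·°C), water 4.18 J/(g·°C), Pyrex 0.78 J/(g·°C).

Net heat exchanged in the isolated system is zero:
601.9×0.449×(T − 197.9) + 524.9×4.18×(T − 30.15) + 358×0.78×(T − 30.15) = 0
(270.25 + 2194.1 + 279.24) T = 270.25×197.9 + 2194.1×30.15 + 279.24×30.15
T ≈ 46.67 °C

T_f ≈ 46.7 °C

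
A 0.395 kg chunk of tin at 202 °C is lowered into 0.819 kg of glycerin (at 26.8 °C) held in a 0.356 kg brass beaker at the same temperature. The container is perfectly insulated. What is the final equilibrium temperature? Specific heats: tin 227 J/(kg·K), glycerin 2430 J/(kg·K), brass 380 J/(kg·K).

Heat gained plus heat lost sum to zero:
0.395·227·(T − 202) + 0.819·2430·(T − 26.8) + 0.356·380·(T − 26.8) = 0
89.67(T − 202) + 1990.2(T − 26.8) + 135.28(T − 26.8) = 0
2215.1 T = 75074
T = 75074/2215.1 ≈ 33.89 °C

T_f ≈ 33.9 °C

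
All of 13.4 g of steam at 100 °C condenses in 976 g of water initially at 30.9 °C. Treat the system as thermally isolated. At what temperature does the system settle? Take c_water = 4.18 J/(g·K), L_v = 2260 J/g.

Heat gained plus heat lost sum to zero:
condense steam: −13.4×2260 = −30284; condensed water 100 °C→T: 56.01(T − 100); water warms: 976×4.18×(T − 30.9) = 4079.7(T − 30.9)
4135.7 T = 30284 + 5601.2 + 126062 = 161947
T ≈ 39.16 °C, under the boiling point, so the assumption holds.

T_f ≈ 39.2 °C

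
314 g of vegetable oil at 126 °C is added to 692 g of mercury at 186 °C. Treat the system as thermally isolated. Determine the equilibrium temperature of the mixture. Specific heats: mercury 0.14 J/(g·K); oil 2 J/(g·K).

T_f ≈ 134.0 °C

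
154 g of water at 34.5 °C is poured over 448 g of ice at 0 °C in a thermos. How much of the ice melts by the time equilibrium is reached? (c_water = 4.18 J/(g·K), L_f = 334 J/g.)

Water can give up m c ΔT = 154·4.18·34.5 = 22208 J before reaching 0 °C.
Fully melting the ice requires m_ice L_f = 448·334 = 149632 J.
22208 J < 149632 J, so only part of the ice melts and the system sits at 0 °C.
m_melt = 22208 / L_f = 66.49 g.

m_melted ≈ 66.5 g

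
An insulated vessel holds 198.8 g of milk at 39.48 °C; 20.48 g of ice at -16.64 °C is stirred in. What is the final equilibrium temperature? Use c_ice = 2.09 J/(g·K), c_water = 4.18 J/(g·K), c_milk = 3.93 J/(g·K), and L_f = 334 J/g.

Heat gained plus heat lost sum to zero:
warm ice to 0 °C: 20.48×2.09×(0 − (-16.64)) = 712.25
  latent heat to melt: 20.48×334 = 6840.3
  warm the meltwater: 85.61 T
  milk: 781.28(T − 39.48)
866.89 T = 30845 − 7552.6 = 23293
T ≈ 26.87 °C — above 0 °C, consistent with complete melting.

T_f ≈ 26.9 °C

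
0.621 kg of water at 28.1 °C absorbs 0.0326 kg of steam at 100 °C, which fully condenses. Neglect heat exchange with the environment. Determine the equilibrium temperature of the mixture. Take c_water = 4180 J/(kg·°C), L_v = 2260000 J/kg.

T_f ≈ 58.7 °C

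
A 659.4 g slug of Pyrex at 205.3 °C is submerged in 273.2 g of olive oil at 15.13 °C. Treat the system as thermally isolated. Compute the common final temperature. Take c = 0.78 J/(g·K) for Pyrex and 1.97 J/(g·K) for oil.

Conservation of energy gives ΣQ = 0:
659.4×0.78×(T − 205.3) + 273.2×1.97×(T − 15.13) = 0
1052.5 T = 113735
T = 113735/1052.5 ≈ 108.06 °C

T_f ≈ 108.1 °C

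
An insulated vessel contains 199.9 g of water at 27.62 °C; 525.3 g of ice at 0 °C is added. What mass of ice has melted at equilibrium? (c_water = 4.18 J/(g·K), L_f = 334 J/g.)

Heat available from the water dropping to 0 °C: 199.9×4.18×27.62 = 23079 J.
To melt every bit of ice: 525.3×334 = 175450 J.
That's not enough to melt it all — equilibrium is at 0 °C with ice remaining.
m_melted×334 = 23079  ⇒  m_melted ≈ 69.1 g.

m_melted ≈ 69.1 g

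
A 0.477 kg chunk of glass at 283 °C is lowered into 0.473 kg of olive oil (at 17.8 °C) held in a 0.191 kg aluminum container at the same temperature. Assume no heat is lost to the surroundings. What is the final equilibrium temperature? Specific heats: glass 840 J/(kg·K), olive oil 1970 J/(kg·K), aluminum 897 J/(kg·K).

T_f ≈ 88.5 °C

With ΣQ=0 the equilibrium temperature is the m·c-weighted mean:
T_f = (400.68·283 + 931.81·17.8 + 171.33·17.8) / (400.68 + 931.81 + 171.33)
    = 133028 / 1503.8 ≈ 88.46 °C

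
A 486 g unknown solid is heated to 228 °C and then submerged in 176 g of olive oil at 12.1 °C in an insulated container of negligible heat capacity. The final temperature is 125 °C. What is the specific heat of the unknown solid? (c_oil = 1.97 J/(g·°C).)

c ≈ 0.782 J/(g·°C)

m_s c (T_s − T_f) = m_oil c_oil (T_f − T_0):
486·c·(228 − 125) = 176·1.97·(125 − 12.1)
50058 c = 39145  ⇒  c ≈ 0.782 J/(g·°C)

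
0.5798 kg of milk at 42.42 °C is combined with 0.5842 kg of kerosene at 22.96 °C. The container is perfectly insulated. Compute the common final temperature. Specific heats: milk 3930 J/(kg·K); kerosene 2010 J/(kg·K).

T_f ≈ 35.8 °C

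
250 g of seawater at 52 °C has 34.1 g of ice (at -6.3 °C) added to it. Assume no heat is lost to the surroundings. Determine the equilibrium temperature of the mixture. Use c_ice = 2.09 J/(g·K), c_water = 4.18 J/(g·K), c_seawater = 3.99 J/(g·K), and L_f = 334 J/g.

Net heat exchanged in the isolated system is zero:
warm ice to 0 °C: 34.1·2.09·(0 − (-6.3)) = 448.99
  melt ice: 34.1·334 = 11389
  meltwater 0→T: 34.1·4.18·T = 142.54 T
  seawater: 997.5(T − 52)
1140 T = 51870 − 11838 = 40032
T ≈ 35.11 °C — above 0 °C, consistent with complete melting.

T_f ≈ 35.1 °C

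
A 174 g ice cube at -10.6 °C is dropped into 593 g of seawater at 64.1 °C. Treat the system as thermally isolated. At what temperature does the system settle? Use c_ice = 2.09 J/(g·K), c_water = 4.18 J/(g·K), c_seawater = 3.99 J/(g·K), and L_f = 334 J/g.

T_f ≈ 29.0 °C

Setting the total heat transfer to zero:
warm ice to 0 °C: 174×2.09×(0 − (-10.6)) = 3854.8; latent heat to melt: 174×334 = 58116; meltwater 0→T: 174×4.18×T = 727.32 T; seawater cools: 593×3.99×(T − 64.1) = 2366.1(T − 64.1)
3093.4 T = 151665 − 61971 = 89694
T ≈ 29.00 °C (positive, so assuming full melt was valid).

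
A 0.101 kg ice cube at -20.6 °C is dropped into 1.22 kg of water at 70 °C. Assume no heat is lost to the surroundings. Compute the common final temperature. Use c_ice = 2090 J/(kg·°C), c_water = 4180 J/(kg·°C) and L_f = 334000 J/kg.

T_f ≈ 57.8 °C

Let T be the final temperature. ΣQ_i = 0:
warm ice to 0 °C: 0.101×2090×(0 − (-20.6)) = 4348.5
  melt ice: 0.101×334000 = 33734
  warm the meltwater: 422.18 T
  water cools: 1.22×4180×(T − 70) = 5099.6(T − 70)
5521.8 T = 356972 − 38082 = 318890
T ≈ 57.75 °C — above 0 °C, consistent with complete melting.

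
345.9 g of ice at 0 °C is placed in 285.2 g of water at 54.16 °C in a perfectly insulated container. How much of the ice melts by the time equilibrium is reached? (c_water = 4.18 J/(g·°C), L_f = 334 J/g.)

m_melted ≈ 193 g

Heat available from the water dropping to 0 °C: 285.2×4.18×54.16 = 64566 J.
Fully melting the ice requires m_ice L_f = 345.9×334 = 115531 J.
64566 J < 115531 J, so only part of the ice melts and the system sits at 0 °C.
m_melted×334 = 64566  ⇒  m_melted ≈ 193.3 g.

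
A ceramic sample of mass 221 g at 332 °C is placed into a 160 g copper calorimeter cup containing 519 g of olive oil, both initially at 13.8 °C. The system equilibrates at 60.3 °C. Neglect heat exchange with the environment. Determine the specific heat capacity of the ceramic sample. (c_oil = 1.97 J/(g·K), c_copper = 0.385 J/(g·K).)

Let T be the final temperature. ΣQ_i = 0:
221×c×(60.3 − 332) + 519×1.97×(60.3 − 13.8) + 160×0.385×(60.3 − 13.8) = 0
-60046 c = -50407
c = -50407/-60046 ≈ 0.8395 J/(g·K)

c ≈ 0.839 J/(g·K)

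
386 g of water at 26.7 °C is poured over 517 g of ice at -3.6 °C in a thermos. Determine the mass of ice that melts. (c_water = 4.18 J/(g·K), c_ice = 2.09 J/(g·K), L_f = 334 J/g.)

Water can give up m c ΔT = 386·4.18·26.7 = 43080 J before reaching 0 °C.
Of that, 517·2.09·3.6 = 3889.9 J goes to bring the ice to 0 °C, leaving 39190 J.
To melt every bit of ice: 517·334 = 172678 J.
That's not enough to melt it all — equilibrium is at 0 °C with ice remaining.
m_melt = 39190 / L_f = 117.3 g.

m_melted ≈ 117 g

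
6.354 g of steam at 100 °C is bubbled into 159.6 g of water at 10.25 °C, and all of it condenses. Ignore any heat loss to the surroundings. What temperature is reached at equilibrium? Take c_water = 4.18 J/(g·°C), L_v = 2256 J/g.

T_f ≈ 34.4 °C

Setting the total heat transfer to zero:
condense steam: −6.354×2256 = −14335; condensed water 100 °C→T: 26.56(T − 100); water warms: 159.6×4.18×(T − 10.25) = 667.13(T − 10.25)
693.69 T = 14335 + 2656 + 6838.1 = 23829
T ≈ 34.35 °C, under the boiling point, so the assumption holds.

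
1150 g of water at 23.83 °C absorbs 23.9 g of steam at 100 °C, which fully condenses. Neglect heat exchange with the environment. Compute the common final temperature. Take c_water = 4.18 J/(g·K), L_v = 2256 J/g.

T_f ≈ 36.4 °C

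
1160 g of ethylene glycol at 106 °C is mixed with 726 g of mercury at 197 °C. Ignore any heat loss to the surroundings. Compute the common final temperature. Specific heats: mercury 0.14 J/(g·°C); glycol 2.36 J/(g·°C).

T_f is the heat-capacity-weighted average of the initial temperatures:
T_f = (101.64×197 + 2737.6×106) / (101.64 + 2737.6)
    = 310209 / 2839.2 ≈ 109.26 °C

T_f ≈ 109.3 °C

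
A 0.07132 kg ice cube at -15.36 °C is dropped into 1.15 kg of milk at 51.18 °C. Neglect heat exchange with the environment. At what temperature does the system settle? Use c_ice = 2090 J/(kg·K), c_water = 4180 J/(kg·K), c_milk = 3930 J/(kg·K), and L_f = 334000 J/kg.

T_f ≈ 42.6 °C

Net heat exchanged in the isolated system is zero:
warm ice to 0 °C: 0.07132×2090×(0 − (-15.36)) = 2289.5
  latent heat to melt: 0.07132×334000 = 23821
  meltwater 0→T: 0.07132×4180×T = 298.12 T
  milk: 4519.5(T − 51.18)
4817.6 T = 231308 − 26110 = 205198
T ≈ 42.59 °C — above 0 °C, consistent with complete melting.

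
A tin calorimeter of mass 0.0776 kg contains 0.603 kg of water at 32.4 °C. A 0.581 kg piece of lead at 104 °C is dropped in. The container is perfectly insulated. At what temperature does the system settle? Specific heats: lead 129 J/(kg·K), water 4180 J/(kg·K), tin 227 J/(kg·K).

T_f ≈ 34.5 °C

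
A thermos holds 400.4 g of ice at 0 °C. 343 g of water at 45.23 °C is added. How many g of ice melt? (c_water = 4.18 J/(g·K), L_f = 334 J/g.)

m_melted ≈ 194 g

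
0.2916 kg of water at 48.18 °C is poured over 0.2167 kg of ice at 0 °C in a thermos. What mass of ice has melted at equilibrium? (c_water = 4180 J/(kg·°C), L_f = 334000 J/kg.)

m_melted ≈ 0.176 kg

Heat available from the water dropping to 0 °C: 0.2916×4180×48.18 = 58726 J.
Fully melting the ice requires m_ice L_f = 0.2167×334000 = 72378 J.
That's not enough to melt it all — equilibrium is at 0 °C with ice remaining.
m_melt = 58726 / L_f = 0.1758 kg.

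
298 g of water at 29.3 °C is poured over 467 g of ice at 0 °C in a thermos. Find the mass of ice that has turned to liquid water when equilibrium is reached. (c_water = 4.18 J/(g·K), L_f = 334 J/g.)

Cooling the water to 0 °C releases 298·4.18·29.3 = 36497 J.
To melt every bit of ice: 467·334 = 155978 J.
36497 J < 155978 J, so only part of the ice melts and the system sits at 0 °C.
Mass melted = 36497/334 ≈ 109.3 g.

m_melted ≈ 109 g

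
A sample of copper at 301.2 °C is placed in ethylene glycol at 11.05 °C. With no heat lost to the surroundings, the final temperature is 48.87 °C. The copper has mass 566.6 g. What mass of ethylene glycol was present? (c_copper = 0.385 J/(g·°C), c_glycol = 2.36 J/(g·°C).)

m ≈ 617 g

Let T be the final temperature. ΣQ_i = 0:
566.6×0.385×(48.87 − 301.2) + m×2.36×(48.87 − 11.05) = 0
89.26 m = 55044
m = 55044/89.26 ≈ 616.7 g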